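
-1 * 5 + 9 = 4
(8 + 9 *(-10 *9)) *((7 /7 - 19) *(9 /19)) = 129924 /19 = 6838.11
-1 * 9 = -9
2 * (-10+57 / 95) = -94 / 5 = -18.80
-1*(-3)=3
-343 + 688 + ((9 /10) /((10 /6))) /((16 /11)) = 276297 /800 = 345.37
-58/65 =-0.89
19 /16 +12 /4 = 4.19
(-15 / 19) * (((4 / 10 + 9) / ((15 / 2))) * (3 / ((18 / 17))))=-799 / 285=-2.80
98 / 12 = 49 / 6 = 8.17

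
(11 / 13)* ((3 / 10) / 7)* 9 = 297 / 910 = 0.33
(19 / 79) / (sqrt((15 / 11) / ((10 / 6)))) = 0.27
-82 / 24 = -3.42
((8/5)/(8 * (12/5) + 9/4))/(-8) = -4/429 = -0.01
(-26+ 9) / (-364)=17 / 364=0.05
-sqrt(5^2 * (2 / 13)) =-5 * sqrt(26) / 13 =-1.96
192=192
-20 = -20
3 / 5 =0.60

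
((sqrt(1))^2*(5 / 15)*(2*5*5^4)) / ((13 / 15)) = 31250 / 13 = 2403.85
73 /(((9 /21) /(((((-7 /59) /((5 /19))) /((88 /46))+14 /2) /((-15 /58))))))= -433707673 /97350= -4455.14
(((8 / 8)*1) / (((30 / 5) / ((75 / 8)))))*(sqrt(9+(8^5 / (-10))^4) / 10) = sqrt(72057594037933561) / 160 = 1677721.60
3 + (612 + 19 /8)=617.38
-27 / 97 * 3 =-81 / 97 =-0.84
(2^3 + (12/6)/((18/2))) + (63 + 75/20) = 2699/36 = 74.97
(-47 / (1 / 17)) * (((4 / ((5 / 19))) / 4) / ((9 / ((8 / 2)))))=-60724 / 45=-1349.42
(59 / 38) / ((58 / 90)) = 2655 / 1102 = 2.41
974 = 974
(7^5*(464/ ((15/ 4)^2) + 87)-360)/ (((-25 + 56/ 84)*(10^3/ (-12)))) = 453691193/ 456250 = 994.39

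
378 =378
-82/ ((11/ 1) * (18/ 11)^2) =-451/ 162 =-2.78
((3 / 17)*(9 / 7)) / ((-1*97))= -27 / 11543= -0.00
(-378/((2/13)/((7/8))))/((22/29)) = -498771/176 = -2833.93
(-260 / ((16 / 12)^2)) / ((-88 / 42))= 12285 / 176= 69.80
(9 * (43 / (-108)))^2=1849 / 144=12.84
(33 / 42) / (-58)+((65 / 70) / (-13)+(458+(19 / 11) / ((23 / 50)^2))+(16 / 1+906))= 6558707129 / 4725028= 1388.08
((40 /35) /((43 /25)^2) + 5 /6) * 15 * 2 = 473575 /12943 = 36.59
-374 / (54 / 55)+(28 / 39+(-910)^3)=-264503554453 / 351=-753571380.21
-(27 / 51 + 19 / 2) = -341 / 34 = -10.03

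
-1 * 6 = -6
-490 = -490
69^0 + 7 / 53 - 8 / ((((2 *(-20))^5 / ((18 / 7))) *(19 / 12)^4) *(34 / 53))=46524599047761 / 41096727350000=1.13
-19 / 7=-2.71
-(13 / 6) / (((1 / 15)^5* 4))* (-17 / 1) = 55940625 / 8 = 6992578.12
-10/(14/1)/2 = -5/14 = -0.36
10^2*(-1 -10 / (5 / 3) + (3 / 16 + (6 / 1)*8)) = 16475 / 4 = 4118.75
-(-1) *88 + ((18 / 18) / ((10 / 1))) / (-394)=346719 / 3940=88.00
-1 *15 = -15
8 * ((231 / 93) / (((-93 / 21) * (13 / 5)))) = -1.73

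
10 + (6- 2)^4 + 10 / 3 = 808 / 3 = 269.33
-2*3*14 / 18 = -14 / 3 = -4.67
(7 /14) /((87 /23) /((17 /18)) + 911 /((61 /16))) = 23851 /11589484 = 0.00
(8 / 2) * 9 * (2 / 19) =72 / 19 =3.79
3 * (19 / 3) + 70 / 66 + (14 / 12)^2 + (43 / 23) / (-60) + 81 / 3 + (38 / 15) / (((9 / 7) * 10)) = 48.59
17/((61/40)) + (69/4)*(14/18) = 24.56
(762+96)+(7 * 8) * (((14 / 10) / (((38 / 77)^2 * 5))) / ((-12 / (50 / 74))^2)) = 30537518209 / 35583048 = 858.20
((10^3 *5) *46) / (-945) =-46000 / 189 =-243.39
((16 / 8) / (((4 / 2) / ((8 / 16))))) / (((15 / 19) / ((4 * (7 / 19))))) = 14 / 15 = 0.93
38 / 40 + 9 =199 / 20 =9.95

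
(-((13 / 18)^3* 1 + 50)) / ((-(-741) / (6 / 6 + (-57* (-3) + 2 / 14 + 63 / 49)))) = -1340863 / 113724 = -11.79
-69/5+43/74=-4891/370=-13.22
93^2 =8649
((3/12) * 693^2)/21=22869/4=5717.25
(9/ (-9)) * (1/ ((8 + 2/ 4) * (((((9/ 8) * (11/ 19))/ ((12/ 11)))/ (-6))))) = 1.18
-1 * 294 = -294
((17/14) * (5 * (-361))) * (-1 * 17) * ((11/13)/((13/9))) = 51642855/2366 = 21827.07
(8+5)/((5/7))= 91/5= 18.20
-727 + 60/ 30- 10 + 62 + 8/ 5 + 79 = -2962/ 5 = -592.40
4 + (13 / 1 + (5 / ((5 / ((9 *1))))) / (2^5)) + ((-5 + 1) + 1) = 457 / 32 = 14.28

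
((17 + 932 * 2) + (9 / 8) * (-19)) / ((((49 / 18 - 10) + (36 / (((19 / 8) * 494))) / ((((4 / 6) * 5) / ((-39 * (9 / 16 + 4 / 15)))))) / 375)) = -453144121875 / 4922528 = -92055.16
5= 5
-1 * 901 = -901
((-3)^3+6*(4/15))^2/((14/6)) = 48387/175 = 276.50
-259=-259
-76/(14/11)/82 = -209/287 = -0.73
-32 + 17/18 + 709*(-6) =-77131/18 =-4285.06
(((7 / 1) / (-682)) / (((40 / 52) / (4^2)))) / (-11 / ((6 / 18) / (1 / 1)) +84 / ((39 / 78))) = -364 / 230175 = -0.00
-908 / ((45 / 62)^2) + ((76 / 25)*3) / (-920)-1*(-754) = -451610077 / 465750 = -969.64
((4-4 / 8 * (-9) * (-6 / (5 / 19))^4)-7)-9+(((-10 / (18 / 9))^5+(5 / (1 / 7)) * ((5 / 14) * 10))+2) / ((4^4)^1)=97282208341 / 80000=1216027.60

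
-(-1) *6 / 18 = 1 / 3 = 0.33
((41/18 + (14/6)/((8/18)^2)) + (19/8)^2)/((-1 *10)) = -2273/1152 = -1.97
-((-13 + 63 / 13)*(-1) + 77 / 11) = -197 / 13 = -15.15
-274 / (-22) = 137 / 11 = 12.45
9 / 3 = 3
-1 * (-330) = 330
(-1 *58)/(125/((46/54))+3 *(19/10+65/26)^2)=-0.28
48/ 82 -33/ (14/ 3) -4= -6019/ 574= -10.49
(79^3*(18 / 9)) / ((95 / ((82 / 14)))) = 40429198 / 665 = 60795.79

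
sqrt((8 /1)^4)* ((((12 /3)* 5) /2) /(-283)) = -640 /283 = -2.26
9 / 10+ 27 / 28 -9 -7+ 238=31341 / 140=223.86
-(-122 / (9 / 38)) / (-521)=-4636 / 4689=-0.99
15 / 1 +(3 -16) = 2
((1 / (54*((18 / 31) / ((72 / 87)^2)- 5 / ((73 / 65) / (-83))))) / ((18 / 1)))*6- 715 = -1553314607387 / 2172468033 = -715.00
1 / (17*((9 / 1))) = 1 / 153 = 0.01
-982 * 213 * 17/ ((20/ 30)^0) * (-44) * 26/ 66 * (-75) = -4622568600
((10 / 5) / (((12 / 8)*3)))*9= 4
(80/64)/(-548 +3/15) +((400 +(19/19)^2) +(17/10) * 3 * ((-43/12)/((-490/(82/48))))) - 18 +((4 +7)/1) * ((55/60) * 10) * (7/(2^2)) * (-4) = -46207508959/143158400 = -322.77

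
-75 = -75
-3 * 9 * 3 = -81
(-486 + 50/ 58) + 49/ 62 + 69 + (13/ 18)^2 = -120828859/ 291276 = -414.83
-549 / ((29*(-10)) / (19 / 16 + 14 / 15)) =4.01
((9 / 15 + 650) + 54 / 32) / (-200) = -52183 / 16000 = -3.26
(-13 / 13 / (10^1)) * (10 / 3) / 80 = -1 / 240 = -0.00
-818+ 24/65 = -53146/65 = -817.63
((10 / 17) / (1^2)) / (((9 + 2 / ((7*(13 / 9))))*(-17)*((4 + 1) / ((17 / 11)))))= -182 / 156519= -0.00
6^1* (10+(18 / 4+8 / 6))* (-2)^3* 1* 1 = -760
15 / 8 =1.88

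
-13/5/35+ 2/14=0.07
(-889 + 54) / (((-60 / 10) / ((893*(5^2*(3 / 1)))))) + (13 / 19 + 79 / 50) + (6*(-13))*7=4427068288 / 475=9320143.76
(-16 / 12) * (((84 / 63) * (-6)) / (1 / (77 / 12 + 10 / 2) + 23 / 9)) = 13152 / 3259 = 4.04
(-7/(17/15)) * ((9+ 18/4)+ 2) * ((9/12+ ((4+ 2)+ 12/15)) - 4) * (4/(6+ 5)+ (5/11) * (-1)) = 46221/1496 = 30.90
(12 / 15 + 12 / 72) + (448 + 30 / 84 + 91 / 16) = 764419 / 1680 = 455.01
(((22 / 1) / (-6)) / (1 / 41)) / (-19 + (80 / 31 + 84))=-13981 / 6285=-2.22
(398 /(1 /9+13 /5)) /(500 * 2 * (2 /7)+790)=0.14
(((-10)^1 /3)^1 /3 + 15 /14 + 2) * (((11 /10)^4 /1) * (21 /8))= 3616327 /480000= 7.53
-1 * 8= -8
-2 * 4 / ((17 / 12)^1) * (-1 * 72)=6912 / 17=406.59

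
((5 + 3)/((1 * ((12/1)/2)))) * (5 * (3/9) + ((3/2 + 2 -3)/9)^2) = 541/243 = 2.23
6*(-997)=-5982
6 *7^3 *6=12348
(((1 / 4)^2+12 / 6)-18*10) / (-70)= 2847 / 1120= 2.54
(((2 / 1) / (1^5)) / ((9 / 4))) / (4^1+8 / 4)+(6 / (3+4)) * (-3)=-458 / 189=-2.42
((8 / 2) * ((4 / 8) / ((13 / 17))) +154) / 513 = 2036 / 6669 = 0.31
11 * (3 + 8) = 121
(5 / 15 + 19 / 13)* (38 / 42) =190 / 117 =1.62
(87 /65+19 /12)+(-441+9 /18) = -341311 /780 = -437.58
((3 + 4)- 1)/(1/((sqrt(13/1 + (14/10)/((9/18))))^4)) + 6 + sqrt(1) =37621/25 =1504.84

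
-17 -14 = -31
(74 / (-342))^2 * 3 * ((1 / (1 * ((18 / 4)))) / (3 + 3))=1369 / 263169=0.01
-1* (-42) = 42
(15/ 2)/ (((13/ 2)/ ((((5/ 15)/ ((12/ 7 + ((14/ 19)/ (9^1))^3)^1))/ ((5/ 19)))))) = 665028063/ 780282620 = 0.85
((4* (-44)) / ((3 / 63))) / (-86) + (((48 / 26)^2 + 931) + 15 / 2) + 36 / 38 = 272233673 / 276146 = 985.83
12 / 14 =6 / 7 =0.86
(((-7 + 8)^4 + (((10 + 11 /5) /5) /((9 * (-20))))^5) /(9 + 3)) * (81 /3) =1845281249155403699 /820125000000000000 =2.25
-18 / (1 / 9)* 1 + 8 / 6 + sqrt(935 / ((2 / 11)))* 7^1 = -482 / 3 + 77* sqrt(170) / 2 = 341.31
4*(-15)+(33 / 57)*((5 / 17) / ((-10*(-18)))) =-697669 / 11628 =-60.00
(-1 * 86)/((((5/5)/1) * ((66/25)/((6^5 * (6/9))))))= -1857600/11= -168872.73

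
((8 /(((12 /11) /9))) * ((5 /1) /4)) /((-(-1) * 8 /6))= 495 /8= 61.88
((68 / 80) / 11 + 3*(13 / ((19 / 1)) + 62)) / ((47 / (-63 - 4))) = -268.19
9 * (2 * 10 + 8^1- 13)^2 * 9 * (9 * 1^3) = 164025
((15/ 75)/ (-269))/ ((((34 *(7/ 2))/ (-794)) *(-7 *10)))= -397/ 5601925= -0.00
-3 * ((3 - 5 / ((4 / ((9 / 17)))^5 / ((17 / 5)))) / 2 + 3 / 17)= -860108805 / 171051008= -5.03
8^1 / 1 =8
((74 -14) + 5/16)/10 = 6.03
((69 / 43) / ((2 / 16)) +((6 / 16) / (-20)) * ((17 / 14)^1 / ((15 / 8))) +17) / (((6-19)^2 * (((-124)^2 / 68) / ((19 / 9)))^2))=14409191177 / 936680804841600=0.00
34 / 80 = 0.42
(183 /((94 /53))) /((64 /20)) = 48495 /1504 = 32.24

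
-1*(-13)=13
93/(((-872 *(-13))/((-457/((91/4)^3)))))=-340008/1067810107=-0.00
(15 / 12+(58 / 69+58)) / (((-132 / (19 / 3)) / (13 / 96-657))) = 19870836785 / 10492416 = 1893.83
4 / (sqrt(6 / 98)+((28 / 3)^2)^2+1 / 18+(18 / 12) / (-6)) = 156128457744 / 296181587030401- 2939328 * sqrt(3) / 296181587030401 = 0.00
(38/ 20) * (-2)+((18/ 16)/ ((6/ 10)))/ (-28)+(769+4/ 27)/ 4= 5697823/ 30240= 188.42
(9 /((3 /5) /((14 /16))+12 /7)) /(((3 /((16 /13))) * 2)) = 0.77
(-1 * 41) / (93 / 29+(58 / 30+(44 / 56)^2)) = -3495660 / 490891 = -7.12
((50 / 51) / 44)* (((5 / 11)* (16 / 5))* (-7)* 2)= -0.45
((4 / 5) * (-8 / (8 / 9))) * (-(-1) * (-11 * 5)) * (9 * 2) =7128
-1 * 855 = -855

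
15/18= 5/6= 0.83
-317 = -317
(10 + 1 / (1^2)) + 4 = 15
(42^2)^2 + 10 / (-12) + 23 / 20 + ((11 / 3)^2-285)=560056457 / 180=3111424.76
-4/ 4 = -1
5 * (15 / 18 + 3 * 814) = 12214.17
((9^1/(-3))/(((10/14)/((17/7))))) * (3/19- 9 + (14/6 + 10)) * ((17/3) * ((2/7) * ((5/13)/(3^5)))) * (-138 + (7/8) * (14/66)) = 12.58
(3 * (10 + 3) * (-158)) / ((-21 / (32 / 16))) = 4108 / 7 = 586.86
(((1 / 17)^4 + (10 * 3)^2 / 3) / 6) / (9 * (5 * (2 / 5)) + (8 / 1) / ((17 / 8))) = 25056301 / 10906860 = 2.30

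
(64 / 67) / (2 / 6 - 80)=-192 / 16013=-0.01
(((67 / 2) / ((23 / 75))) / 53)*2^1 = 5025 / 1219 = 4.12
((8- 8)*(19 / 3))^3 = 0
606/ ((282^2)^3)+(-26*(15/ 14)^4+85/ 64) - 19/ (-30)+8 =-48906951291121331803/ 2012498473343279040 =-24.30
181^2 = 32761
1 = 1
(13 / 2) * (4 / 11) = 26 / 11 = 2.36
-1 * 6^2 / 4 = -9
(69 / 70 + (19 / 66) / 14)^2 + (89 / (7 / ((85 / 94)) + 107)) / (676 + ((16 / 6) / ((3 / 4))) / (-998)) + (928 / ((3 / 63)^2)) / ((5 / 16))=394118864569648200127 / 300947224762800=1309594.61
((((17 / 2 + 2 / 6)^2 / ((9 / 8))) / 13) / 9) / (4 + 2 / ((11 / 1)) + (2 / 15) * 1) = 0.14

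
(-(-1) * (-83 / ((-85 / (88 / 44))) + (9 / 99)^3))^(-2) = 12799528225 / 48854702961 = 0.26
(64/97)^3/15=262144/13690095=0.02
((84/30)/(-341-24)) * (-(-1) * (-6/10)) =42/9125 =0.00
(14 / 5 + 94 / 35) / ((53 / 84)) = 2304 / 265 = 8.69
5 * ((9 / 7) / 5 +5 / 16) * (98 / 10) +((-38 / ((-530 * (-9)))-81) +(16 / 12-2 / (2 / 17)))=-2623963 / 38160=-68.76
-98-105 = -203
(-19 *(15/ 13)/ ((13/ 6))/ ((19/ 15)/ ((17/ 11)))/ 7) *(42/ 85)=-1620/ 1859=-0.87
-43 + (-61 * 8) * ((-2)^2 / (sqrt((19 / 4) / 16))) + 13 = -15616 * sqrt(19) / 19 - 30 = -3612.56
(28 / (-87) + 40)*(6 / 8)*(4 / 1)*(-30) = -103560 / 29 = -3571.03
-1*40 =-40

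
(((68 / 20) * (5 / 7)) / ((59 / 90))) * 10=37.05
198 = 198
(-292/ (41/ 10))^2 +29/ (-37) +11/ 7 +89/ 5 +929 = 13104486806/ 2176895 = 6019.81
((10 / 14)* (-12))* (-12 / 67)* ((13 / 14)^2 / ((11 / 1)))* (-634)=-19286280 / 252791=-76.29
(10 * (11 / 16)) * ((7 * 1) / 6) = 385 / 48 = 8.02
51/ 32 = 1.59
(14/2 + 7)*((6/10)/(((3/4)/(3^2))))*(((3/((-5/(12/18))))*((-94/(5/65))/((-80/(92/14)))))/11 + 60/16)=13842/1375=10.07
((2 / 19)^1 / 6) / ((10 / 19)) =1 / 30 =0.03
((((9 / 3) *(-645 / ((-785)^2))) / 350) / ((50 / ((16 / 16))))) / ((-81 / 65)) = 559 / 3882217500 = 0.00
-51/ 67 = -0.76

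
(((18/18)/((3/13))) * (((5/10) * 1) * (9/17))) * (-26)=-507/17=-29.82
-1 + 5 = 4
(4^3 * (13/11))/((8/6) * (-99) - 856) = -0.08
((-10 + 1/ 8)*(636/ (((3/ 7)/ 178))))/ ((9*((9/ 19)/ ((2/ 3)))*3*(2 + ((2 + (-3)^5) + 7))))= 49561519/ 84564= 586.08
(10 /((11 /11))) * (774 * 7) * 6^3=11702880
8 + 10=18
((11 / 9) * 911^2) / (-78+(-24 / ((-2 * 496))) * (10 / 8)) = -13009.50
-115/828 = -0.14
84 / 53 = 1.58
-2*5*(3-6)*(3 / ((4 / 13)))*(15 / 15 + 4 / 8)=1755 / 4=438.75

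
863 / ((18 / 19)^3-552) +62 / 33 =13014457 / 41583696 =0.31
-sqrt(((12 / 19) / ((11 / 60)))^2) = -720 / 209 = -3.44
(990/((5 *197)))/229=198/45113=0.00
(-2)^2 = 4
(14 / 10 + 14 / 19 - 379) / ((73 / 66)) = -2362932 / 6935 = -340.73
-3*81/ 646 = -243/ 646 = -0.38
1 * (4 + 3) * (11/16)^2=847/256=3.31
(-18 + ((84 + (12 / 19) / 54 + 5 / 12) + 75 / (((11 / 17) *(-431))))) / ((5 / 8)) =429089434 / 4053555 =105.86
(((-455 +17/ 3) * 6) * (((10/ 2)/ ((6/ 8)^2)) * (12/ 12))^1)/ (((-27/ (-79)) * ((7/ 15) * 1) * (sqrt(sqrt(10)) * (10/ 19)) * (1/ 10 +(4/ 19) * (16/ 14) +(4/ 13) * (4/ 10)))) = -346226.75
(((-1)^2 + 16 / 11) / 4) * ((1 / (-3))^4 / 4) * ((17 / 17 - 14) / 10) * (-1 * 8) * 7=91 / 660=0.14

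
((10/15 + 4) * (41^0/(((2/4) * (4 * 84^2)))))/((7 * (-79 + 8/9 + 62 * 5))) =1/4908624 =0.00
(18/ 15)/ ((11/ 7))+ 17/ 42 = 2699/ 2310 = 1.17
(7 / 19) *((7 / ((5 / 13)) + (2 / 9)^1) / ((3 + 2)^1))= 5803 / 4275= 1.36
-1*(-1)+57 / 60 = 39 / 20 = 1.95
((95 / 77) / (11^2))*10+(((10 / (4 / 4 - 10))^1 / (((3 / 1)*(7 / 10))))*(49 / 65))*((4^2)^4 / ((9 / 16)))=-1367738561830 / 29432403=-46470.50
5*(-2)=-10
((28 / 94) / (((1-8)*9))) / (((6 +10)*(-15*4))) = 1 / 203040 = 0.00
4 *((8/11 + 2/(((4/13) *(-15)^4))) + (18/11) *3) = 12555286/556875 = 22.55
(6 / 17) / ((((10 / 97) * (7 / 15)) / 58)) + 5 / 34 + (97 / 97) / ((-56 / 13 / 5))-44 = 380.48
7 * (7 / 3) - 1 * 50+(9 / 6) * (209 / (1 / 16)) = 14947 / 3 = 4982.33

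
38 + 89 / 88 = 3433 / 88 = 39.01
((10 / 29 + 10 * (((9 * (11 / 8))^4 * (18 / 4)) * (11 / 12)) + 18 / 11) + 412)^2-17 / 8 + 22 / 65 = 1663090130908980920231001017 / 1775556928471040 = 936658298160.62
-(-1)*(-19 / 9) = -19 / 9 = -2.11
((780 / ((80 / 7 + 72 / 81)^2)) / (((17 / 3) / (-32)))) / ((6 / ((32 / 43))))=-24766560 / 6877979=-3.60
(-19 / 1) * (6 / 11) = -114 / 11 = -10.36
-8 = -8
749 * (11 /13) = 8239 /13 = 633.77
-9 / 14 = -0.64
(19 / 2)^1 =19 / 2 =9.50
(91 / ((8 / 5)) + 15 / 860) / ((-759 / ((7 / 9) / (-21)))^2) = 19571 / 144467288856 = 0.00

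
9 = 9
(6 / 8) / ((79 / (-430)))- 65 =-10915 / 158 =-69.08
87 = 87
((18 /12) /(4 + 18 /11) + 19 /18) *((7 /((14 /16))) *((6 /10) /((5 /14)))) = 1652 /93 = 17.76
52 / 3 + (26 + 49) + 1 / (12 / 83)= 397 / 4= 99.25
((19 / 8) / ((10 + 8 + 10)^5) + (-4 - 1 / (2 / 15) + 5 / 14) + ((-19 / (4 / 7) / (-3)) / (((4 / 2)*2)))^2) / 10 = -0.35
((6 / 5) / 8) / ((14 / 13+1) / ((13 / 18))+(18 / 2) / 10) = 169 / 4254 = 0.04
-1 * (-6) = 6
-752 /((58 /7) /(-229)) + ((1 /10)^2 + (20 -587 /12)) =45141728 /2175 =20754.82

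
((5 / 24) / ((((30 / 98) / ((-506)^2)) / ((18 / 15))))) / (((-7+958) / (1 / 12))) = 3136441 / 171180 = 18.32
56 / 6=28 / 3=9.33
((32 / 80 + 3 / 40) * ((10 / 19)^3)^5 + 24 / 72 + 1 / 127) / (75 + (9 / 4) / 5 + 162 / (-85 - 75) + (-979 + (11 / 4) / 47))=-78118056402134751668960 / 207063578981971591213648887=-0.00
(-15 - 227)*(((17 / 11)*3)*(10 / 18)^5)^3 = -299865722656250 / 83881572334857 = -3.57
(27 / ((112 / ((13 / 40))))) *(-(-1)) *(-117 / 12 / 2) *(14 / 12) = -4563 / 10240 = -0.45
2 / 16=1 / 8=0.12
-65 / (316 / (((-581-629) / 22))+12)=-3575 / 344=-10.39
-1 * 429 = -429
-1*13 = -13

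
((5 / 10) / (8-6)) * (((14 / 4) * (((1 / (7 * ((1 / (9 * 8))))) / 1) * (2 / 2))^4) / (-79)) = -3359232 / 27097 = -123.97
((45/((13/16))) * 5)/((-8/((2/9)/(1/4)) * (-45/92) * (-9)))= -6.99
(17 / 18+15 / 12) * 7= 553 / 36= 15.36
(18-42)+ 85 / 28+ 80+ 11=1961 / 28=70.04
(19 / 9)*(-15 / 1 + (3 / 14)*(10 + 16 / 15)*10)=1159 / 63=18.40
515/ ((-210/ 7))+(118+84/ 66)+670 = 50959/ 66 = 772.11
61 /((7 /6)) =366 /7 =52.29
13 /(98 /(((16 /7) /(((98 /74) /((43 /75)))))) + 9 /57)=241832 /1845243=0.13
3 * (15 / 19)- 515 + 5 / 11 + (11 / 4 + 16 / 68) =-7236633 / 14212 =-509.19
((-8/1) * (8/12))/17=-16/51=-0.31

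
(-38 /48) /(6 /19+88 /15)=-0.13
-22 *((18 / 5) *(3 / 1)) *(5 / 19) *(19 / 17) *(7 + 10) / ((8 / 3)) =-891 / 2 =-445.50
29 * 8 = 232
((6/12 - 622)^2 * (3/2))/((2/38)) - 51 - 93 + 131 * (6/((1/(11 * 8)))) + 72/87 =2569979757/232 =11077498.95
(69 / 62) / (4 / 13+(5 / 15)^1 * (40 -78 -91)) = -299 / 11470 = -0.03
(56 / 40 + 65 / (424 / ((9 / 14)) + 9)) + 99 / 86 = 6852199 / 2587310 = 2.65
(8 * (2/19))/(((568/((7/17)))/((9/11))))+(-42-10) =-13117550/252263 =-52.00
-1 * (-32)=32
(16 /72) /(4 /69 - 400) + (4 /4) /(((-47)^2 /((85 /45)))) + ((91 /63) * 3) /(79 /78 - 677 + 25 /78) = -3399626579 /556042663026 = -0.01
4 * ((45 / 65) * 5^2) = 900 / 13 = 69.23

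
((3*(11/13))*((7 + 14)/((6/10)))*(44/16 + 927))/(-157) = -4295445/8164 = -526.14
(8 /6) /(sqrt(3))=4*sqrt(3) /9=0.77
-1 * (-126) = 126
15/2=7.50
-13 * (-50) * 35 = 22750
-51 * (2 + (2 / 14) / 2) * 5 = -7395 / 14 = -528.21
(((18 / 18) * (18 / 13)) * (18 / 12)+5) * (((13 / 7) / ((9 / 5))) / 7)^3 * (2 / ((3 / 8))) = 31096000 / 257298363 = 0.12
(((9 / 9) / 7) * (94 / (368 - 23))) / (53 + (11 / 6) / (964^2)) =174707648 / 237890491895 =0.00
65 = 65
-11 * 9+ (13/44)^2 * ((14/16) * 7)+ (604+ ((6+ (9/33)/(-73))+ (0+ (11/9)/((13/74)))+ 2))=68851744853/132283008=520.49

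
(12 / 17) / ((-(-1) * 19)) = 12 / 323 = 0.04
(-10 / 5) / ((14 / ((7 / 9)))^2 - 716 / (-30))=-15 / 2609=-0.01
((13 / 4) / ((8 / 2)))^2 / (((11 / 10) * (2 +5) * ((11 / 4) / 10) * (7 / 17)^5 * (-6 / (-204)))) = 895.48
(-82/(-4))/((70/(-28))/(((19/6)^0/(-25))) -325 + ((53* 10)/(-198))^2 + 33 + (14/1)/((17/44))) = -6831297/62014721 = -0.11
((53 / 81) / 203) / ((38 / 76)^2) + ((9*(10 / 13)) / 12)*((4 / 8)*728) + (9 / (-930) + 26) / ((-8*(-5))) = 42952682051 / 203893200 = 210.66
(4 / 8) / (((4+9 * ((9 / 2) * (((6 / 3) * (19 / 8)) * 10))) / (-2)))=-4 / 7711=-0.00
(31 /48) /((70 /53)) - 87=-290677 /3360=-86.51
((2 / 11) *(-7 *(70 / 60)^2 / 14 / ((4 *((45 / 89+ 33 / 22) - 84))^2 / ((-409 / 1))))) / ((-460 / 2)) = -3239689 / 1583781012000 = -0.00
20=20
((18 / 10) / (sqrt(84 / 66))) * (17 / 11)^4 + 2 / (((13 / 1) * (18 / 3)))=1 / 39 + 751689 * sqrt(154) / 1024870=9.13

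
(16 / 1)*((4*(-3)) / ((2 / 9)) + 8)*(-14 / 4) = 2576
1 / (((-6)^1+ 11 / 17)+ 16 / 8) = -17 / 57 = -0.30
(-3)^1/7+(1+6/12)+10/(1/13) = 1835/14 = 131.07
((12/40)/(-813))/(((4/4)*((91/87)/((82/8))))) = -3567/986440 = -0.00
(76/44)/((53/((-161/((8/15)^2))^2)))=24932761875/2387968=10440.99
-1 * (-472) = 472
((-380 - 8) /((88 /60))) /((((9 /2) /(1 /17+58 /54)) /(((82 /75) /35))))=-3308864 /1590435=-2.08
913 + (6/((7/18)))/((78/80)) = 84523/91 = 928.82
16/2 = 8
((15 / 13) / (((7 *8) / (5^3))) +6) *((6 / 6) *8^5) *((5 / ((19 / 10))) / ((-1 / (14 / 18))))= -426188800 / 741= -575153.58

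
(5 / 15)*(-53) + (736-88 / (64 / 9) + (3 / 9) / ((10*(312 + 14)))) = 4602849 / 6520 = 705.96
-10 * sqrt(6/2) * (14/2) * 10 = -700 * sqrt(3) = -1212.44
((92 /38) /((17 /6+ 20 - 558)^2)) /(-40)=-207 /979499495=-0.00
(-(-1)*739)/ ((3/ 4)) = 2956/ 3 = 985.33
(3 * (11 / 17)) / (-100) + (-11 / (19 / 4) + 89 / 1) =2799273 / 32300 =86.66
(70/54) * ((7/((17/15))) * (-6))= -2450/51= -48.04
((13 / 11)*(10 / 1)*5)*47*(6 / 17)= 183300 / 187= 980.21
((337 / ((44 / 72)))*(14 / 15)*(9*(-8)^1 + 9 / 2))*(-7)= 2675106 / 11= 243191.45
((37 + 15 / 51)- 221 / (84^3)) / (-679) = -375770579 / 6841582272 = -0.05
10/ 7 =1.43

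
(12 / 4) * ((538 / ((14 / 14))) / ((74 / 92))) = 74244 / 37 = 2006.59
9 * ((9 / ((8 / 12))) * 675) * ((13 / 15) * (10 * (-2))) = -1421550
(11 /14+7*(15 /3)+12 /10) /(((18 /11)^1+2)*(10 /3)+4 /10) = 85437 /28924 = 2.95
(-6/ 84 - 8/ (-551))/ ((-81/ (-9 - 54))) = -439/ 9918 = -0.04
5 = 5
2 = 2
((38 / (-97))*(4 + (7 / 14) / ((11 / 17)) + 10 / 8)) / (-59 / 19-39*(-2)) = -95665 / 3036682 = -0.03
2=2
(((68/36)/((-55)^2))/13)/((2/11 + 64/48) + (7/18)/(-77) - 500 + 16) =-34/341530475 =-0.00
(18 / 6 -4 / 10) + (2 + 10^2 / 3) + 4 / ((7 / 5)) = 4283 / 105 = 40.79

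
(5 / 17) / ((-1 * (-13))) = 0.02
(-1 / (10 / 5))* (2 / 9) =-1 / 9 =-0.11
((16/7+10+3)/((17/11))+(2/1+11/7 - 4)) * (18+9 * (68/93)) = 232.59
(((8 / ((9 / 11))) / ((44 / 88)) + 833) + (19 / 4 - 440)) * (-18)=-15023 / 2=-7511.50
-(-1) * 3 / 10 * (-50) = -15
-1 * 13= -13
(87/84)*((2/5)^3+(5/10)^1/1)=4089/7000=0.58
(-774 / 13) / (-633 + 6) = 258 / 2717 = 0.09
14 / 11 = 1.27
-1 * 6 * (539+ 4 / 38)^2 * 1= -629514294 / 361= -1743806.91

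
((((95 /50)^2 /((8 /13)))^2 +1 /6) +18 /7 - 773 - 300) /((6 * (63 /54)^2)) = -13921810771 /109760000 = -126.84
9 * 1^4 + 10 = 19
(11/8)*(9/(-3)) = -33/8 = -4.12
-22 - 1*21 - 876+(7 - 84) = -996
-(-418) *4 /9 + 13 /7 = 11821 /63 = 187.63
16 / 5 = 3.20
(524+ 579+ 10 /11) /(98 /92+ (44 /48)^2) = 40217616 /69421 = 579.33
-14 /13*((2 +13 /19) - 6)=882 /247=3.57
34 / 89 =0.38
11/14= 0.79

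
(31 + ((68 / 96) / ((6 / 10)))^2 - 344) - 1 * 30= -1770887 / 5184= -341.61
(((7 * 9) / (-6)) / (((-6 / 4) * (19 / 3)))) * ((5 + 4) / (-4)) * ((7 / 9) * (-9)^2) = -11907 / 76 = -156.67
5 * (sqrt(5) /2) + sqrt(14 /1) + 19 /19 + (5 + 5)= sqrt(14) + 5 * sqrt(5) /2 + 11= 20.33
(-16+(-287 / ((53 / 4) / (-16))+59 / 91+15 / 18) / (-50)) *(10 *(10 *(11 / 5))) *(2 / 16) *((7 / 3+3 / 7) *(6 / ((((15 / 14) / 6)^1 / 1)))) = -4239153358 / 72345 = -58596.36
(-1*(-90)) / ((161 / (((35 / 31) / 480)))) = 15 / 11408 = 0.00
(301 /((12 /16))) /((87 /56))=67424 /261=258.33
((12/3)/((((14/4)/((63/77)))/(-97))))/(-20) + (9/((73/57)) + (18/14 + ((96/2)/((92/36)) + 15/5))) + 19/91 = 292770722/8403395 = 34.84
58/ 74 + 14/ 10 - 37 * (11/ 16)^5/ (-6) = 3644142319/ 1163919360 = 3.13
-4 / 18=-2 / 9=-0.22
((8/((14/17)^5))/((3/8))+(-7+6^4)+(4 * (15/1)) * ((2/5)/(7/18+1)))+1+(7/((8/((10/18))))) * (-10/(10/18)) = 6831289513/5042100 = 1354.85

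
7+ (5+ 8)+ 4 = 24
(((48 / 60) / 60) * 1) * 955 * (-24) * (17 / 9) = -25976 / 45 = -577.24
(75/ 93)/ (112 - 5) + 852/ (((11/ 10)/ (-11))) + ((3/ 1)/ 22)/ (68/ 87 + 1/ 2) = -69322913458/ 8136601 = -8519.89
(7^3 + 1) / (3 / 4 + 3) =91.73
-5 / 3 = -1.67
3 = 3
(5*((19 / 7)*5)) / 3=475 / 21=22.62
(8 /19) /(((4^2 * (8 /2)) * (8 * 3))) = 1 /3648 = 0.00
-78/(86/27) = -1053/43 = -24.49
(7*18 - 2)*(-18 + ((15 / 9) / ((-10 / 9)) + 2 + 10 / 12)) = -6200 / 3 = -2066.67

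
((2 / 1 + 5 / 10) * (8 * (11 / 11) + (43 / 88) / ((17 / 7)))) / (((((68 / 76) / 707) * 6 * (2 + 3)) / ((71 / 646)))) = 615866993 / 10376256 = 59.35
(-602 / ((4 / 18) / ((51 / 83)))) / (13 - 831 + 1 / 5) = 230265 / 113129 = 2.04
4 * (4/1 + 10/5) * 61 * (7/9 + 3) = 16592/3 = 5530.67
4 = 4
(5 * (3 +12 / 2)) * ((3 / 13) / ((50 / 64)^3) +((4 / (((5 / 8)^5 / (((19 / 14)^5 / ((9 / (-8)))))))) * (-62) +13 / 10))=654072330265699 / 1365568750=478974.30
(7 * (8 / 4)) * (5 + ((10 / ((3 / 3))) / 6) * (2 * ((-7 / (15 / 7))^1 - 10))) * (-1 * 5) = 24710 / 9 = 2745.56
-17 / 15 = -1.13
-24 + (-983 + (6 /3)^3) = -999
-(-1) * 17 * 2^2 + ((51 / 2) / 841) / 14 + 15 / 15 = 1624863 / 23548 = 69.00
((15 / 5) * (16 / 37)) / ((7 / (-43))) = -2064 / 259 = -7.97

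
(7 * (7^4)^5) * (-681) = -380369733440716408767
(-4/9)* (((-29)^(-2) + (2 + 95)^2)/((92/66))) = -174085340/58029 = -2999.97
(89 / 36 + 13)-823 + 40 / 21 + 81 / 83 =-16829999 / 20916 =-804.65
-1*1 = -1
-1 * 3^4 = -81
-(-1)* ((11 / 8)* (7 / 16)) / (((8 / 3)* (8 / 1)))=231 / 8192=0.03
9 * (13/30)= 39/10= 3.90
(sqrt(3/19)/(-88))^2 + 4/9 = 588571/1324224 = 0.44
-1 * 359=-359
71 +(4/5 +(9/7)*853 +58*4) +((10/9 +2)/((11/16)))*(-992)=-10701778/3465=-3088.54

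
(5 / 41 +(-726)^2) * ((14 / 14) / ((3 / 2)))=43220242 / 123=351384.08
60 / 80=3 / 4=0.75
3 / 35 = 0.09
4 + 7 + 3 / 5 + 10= 21.60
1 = 1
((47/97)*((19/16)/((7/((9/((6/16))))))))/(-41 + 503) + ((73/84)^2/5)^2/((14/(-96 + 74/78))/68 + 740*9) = 2382025599370055993/557400260928269404800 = 0.00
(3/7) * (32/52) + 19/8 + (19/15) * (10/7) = 9715/2184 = 4.45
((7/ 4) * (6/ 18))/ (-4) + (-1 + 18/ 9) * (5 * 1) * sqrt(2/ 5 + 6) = -7/ 48 + 4 * sqrt(10) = 12.50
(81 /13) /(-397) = -81 /5161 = -0.02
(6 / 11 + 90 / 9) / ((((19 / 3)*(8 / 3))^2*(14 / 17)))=0.04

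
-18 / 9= -2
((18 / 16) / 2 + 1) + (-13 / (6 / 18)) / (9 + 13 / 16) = -2.41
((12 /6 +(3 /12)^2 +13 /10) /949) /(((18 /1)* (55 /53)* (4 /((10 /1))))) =14257 /30064320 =0.00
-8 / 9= -0.89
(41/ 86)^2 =1681/ 7396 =0.23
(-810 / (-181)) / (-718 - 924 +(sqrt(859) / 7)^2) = -13230 / 4802473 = -0.00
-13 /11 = -1.18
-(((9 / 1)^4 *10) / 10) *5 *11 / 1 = -360855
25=25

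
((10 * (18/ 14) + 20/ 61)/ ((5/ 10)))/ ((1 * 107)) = 11260/ 45689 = 0.25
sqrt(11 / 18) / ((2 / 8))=2 * sqrt(22) / 3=3.13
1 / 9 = 0.11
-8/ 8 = -1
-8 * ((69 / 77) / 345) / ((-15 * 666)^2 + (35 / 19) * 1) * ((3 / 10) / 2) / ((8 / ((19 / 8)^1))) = -1083 / 116806039196000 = -0.00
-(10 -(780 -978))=-208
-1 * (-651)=651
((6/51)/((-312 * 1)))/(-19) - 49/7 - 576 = -29376203/50388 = -583.00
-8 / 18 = -0.44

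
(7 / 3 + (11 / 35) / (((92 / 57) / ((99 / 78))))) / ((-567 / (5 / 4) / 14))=-648113 / 8137584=-0.08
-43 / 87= -0.49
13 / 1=13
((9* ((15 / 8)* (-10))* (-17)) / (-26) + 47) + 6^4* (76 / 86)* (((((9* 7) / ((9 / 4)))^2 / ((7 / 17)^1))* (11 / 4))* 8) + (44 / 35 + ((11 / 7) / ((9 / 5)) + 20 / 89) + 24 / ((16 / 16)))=6014669772619373 / 125372520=47974386.83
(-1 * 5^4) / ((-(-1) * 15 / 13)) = -1625 / 3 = -541.67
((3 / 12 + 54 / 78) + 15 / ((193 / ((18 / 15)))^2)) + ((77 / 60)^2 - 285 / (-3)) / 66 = 276963752653 / 115054711200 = 2.41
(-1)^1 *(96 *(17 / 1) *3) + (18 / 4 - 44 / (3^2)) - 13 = -88369 / 18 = -4909.39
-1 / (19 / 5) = -5 / 19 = -0.26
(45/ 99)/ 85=1/ 187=0.01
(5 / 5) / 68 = 1 / 68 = 0.01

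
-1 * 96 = -96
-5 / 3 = -1.67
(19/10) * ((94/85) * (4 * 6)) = 21432/425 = 50.43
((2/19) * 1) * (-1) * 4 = -8/19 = -0.42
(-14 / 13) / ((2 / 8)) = -56 / 13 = -4.31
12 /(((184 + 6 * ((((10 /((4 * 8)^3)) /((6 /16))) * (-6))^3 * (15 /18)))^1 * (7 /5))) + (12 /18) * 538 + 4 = 167208325708864 /460993154979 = 362.71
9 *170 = 1530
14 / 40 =7 / 20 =0.35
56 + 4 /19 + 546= 11442 /19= 602.21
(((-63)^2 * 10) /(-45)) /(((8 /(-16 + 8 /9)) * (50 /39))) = 32487 /25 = 1299.48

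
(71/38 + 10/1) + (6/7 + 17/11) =41757/2926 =14.27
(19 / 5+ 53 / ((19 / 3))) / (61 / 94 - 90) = -108664 / 797905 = -0.14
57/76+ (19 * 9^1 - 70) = 101.75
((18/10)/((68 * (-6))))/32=-3/21760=-0.00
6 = 6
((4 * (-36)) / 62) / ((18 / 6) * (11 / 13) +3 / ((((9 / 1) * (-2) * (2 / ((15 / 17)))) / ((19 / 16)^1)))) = -1018368 / 1074739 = -0.95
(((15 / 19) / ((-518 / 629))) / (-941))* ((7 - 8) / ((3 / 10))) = -425 / 125153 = -0.00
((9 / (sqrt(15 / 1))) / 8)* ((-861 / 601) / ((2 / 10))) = -2583* sqrt(15) / 4808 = -2.08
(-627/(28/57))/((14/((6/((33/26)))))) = -42237/98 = -430.99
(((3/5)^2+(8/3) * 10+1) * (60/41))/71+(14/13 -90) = -16716276/189215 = -88.35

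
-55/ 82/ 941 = -0.00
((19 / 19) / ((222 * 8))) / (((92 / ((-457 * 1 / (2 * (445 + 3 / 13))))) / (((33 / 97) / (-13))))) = 5027 / 61156100608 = 0.00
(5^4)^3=244140625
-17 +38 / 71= -1169 / 71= -16.46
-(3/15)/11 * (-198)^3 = 705672/5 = 141134.40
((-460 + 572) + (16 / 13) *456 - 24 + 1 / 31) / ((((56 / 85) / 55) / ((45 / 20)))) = 1572721425 / 12896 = 121954.20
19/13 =1.46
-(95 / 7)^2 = -9025 / 49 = -184.18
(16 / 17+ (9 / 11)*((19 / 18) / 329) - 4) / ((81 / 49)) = -877457 / 474606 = -1.85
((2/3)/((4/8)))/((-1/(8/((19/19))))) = -32/3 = -10.67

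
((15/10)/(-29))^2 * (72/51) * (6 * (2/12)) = 54/14297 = 0.00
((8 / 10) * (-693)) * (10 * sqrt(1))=-5544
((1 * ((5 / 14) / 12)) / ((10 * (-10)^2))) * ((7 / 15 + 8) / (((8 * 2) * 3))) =127 / 24192000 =0.00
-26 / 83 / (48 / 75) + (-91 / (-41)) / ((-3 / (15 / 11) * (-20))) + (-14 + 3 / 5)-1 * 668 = -1020931193 / 1497320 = -681.84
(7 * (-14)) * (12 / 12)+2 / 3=-292 / 3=-97.33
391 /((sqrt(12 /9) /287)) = 112217 * sqrt(3) /2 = 97182.77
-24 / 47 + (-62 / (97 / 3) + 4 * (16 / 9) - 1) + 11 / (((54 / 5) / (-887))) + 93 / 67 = -14817881077 / 16494462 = -898.35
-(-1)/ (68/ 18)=9/ 34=0.26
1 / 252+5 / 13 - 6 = -18383 / 3276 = -5.61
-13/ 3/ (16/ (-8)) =13/ 6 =2.17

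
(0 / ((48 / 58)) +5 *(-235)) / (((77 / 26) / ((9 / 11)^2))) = -2474550 / 9317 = -265.60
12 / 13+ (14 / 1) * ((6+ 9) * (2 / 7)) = 792 / 13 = 60.92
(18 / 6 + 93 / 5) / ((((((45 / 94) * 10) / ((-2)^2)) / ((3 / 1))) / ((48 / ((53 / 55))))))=3573504 / 1325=2696.98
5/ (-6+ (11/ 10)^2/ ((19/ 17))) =-9500/ 9343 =-1.02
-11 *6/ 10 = -6.60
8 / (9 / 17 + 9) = 68 / 81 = 0.84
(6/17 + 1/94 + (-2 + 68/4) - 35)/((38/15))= -470685/60724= -7.75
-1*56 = -56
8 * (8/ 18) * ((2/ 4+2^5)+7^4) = 77872/ 9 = 8652.44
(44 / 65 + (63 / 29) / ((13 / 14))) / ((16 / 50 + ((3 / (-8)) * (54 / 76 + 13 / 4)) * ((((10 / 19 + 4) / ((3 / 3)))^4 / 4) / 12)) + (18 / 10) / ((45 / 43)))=-2252655826240 / 8175427451789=-0.28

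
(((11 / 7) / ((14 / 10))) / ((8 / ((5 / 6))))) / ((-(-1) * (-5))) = -0.02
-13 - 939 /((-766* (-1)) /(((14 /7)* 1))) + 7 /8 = -44663 /3064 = -14.58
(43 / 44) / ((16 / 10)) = 0.61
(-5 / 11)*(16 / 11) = -80 / 121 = -0.66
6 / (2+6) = 3 / 4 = 0.75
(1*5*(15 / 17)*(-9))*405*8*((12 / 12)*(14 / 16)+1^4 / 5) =-2351025 / 17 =-138295.59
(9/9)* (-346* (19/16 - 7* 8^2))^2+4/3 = 4588852043443/192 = 23900271059.60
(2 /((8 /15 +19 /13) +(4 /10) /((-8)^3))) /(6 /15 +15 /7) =698880 /1771901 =0.39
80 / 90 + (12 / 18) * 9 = 62 / 9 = 6.89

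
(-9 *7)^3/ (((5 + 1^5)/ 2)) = -83349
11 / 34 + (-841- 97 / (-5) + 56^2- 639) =284873 / 170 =1675.72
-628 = -628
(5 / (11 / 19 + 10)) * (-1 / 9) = -95 / 1809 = -0.05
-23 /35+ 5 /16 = -193 /560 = -0.34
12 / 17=0.71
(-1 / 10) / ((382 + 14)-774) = 1 / 3780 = 0.00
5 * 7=35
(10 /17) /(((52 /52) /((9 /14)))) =45 /119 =0.38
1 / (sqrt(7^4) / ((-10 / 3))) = -10 / 147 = -0.07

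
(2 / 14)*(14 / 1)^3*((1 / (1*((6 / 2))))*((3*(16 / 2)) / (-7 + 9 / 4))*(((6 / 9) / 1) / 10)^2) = -12544 / 4275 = -2.93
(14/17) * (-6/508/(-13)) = 21/28067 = 0.00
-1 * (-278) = 278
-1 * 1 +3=2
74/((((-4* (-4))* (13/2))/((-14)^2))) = 1813/13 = 139.46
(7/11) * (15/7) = 15/11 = 1.36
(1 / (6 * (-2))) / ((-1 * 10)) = 1 / 120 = 0.01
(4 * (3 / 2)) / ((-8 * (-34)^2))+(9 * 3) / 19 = 124791 / 87856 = 1.42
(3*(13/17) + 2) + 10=14.29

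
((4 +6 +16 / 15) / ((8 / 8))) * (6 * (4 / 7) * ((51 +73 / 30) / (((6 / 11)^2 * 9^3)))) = 4599694 / 492075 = 9.35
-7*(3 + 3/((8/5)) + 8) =-90.12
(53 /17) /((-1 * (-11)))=53 /187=0.28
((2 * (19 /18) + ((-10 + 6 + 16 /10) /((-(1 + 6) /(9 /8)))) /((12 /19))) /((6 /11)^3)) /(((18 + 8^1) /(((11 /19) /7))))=5285401 /99066240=0.05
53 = 53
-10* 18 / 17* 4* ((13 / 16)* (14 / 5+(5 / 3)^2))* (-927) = 3024801 / 17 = 177929.47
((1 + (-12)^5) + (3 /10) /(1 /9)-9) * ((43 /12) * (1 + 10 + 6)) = -1819000663 /120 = -15158338.86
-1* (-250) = 250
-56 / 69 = -0.81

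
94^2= 8836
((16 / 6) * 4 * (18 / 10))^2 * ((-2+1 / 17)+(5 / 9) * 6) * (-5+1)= -872448 / 425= -2052.82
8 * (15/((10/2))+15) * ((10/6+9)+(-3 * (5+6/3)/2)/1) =24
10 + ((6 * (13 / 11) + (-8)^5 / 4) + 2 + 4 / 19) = -1708094 / 209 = -8172.70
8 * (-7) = -56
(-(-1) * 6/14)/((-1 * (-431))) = 3/3017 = 0.00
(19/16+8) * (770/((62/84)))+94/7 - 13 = 8319837/868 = 9585.07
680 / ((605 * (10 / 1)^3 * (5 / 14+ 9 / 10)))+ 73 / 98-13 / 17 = -2097023 / 110872300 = -0.02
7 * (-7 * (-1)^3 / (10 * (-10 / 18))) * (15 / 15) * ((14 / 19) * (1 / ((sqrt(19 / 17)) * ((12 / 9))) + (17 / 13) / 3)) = -9261 * sqrt(323) / 36100-17493 / 6175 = -7.44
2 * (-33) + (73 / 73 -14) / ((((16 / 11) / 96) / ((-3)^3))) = 23100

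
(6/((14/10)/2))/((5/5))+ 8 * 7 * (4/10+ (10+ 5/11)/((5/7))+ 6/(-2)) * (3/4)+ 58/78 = 514.84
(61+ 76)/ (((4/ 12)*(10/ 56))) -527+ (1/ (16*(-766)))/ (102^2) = 1131408865147/ 637557120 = 1774.60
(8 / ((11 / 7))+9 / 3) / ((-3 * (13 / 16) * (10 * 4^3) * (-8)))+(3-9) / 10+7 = 878681 / 137280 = 6.40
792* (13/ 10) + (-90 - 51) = 4443/ 5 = 888.60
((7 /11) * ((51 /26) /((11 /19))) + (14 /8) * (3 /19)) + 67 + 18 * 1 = 10452367 /119548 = 87.43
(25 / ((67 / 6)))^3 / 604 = 843750 / 45415213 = 0.02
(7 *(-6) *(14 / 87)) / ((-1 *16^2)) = 49 / 1856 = 0.03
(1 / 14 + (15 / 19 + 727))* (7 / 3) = 64537 / 38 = 1698.34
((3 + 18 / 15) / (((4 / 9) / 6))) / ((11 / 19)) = 10773 / 110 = 97.94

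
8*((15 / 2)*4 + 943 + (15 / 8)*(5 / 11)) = 7790.82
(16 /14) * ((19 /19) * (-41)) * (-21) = 984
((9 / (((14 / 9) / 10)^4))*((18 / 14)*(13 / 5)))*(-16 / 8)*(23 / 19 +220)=-7259351199750 / 319333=-22732856.30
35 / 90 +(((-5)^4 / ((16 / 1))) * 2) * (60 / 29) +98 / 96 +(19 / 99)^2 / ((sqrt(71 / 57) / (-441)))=680887 / 4176-17689 * sqrt(4047) / 77319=148.49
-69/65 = -1.06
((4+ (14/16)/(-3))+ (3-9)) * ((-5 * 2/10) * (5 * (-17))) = -4675/24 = -194.79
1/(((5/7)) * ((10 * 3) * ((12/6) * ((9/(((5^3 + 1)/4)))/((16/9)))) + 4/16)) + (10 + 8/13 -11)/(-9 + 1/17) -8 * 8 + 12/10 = -171363507/2736760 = -62.62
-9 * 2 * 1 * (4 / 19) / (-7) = 0.54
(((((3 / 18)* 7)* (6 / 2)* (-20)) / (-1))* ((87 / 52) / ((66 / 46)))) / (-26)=-23345 / 7436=-3.14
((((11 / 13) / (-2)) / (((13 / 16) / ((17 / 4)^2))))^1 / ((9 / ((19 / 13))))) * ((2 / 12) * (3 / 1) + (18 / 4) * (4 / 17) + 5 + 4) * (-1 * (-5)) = -6377635 / 79092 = -80.64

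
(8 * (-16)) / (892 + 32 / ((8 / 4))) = -32 / 227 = -0.14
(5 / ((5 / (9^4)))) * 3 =19683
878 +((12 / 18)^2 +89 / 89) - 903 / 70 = 77989 / 90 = 866.54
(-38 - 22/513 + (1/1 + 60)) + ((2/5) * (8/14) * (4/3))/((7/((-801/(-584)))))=211179529/9175005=23.02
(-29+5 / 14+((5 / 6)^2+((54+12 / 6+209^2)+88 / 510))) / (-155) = -936251581 / 3320100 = -281.99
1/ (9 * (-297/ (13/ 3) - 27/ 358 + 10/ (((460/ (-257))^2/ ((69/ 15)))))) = -10704200/ 5226846093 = -0.00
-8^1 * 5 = -40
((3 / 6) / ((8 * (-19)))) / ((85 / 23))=-23 / 25840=-0.00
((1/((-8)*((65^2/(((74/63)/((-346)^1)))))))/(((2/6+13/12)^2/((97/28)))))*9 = 32301/20701257850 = 0.00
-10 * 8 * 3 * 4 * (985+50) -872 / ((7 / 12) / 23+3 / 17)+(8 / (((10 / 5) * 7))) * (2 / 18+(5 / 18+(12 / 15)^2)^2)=-997919.86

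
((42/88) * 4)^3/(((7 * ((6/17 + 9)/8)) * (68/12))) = 10584/70543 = 0.15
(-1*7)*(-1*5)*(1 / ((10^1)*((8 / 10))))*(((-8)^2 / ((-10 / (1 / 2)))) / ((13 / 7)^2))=-686 / 169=-4.06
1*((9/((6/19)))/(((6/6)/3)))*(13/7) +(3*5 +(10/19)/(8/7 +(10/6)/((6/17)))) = 34179393/196574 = 173.88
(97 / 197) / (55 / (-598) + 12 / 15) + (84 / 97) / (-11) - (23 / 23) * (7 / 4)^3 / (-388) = 71827578741 / 113917768448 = 0.63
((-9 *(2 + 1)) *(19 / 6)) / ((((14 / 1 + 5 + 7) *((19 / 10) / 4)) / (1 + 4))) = -450 / 13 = -34.62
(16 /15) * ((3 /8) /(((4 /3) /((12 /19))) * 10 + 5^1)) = 0.02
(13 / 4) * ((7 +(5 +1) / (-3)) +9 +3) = 221 / 4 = 55.25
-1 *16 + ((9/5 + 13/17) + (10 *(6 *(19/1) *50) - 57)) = 4839013/85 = 56929.56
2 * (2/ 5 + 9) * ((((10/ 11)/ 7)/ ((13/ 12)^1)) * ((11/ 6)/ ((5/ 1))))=376/ 455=0.83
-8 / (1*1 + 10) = -8 / 11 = -0.73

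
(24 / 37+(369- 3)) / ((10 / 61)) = 2236.56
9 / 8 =1.12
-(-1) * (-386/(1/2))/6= -386/3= -128.67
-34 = -34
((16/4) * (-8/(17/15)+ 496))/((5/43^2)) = 61475552/85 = 723241.79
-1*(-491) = 491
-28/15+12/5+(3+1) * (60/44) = 988/165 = 5.99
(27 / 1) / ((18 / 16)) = 24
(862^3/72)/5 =80062991/45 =1779177.58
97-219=-122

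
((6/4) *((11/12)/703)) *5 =55/5624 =0.01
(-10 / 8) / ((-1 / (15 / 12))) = 25 / 16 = 1.56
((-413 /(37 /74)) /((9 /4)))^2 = 10916416 /81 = 134770.57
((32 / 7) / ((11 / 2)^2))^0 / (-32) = -1 / 32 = -0.03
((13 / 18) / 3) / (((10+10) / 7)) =91 / 1080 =0.08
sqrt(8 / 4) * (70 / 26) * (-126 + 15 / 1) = -3885 * sqrt(2) / 13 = -422.63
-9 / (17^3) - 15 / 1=-73704 / 4913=-15.00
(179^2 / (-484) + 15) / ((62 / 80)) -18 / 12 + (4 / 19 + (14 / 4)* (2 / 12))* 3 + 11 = -15446407 / 285076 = -54.18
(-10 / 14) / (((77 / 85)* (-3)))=0.26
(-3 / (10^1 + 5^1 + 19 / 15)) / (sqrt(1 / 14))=-0.69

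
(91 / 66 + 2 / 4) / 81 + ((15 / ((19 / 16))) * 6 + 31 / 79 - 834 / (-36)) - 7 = 92.37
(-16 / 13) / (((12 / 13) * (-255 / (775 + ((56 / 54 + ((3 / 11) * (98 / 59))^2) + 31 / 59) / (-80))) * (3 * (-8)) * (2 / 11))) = -41474727721 / 44662622400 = -0.93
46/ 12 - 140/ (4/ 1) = -187/ 6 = -31.17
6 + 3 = 9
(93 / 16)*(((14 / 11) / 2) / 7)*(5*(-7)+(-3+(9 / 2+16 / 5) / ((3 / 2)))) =-15283 / 880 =-17.37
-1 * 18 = -18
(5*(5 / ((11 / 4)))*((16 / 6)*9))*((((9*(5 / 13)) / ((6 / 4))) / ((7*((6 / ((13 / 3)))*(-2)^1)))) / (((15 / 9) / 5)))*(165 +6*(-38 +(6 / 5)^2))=4235.84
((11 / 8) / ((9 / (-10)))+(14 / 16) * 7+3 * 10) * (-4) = -2491 / 18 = -138.39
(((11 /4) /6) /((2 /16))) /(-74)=-11 /222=-0.05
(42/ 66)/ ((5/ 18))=126/ 55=2.29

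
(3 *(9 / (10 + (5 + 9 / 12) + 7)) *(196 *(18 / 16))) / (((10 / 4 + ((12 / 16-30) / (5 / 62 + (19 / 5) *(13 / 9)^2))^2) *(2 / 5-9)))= -78623185472856 / 40922158611191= -1.92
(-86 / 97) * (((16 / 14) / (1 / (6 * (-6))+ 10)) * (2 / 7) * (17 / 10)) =-421056 / 8531635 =-0.05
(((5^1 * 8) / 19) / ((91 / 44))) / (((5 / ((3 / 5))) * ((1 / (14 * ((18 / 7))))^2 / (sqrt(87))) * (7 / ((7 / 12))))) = 114048 * sqrt(87) / 8645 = 123.05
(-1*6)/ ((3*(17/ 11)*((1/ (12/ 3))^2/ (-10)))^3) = 10903552000/ 44217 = 246591.85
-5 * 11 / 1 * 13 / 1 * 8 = -5720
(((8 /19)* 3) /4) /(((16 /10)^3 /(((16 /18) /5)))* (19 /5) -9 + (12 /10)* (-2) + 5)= 375 /96368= 0.00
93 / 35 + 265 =9368 / 35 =267.66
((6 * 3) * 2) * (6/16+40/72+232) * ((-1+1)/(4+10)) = 0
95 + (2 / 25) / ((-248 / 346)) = 147077 / 1550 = 94.89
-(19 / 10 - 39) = 371 / 10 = 37.10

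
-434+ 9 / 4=-1727 / 4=-431.75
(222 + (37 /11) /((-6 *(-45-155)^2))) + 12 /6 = 591359963 /2640000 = 224.00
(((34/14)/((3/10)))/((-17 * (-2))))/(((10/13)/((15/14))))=65/196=0.33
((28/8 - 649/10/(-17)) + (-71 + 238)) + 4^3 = 20257/85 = 238.32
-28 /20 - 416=-2087 /5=-417.40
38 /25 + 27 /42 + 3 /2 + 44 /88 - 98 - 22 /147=-690803 /7350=-93.99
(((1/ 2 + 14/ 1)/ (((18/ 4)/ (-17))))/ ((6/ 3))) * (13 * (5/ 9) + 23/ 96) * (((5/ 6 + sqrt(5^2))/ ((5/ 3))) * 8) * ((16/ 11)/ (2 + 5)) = -1059457/ 891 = -1189.07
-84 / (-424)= 21 / 106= 0.20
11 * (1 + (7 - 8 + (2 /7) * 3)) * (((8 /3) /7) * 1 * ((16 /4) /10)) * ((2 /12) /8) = 22 /735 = 0.03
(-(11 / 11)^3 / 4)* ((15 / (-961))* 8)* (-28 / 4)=-0.22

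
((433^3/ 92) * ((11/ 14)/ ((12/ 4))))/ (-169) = -893010107/ 653016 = -1367.52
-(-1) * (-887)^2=786769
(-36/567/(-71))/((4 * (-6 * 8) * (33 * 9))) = -1/63767088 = -0.00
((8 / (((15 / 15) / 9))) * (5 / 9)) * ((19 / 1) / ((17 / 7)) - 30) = -15080 / 17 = -887.06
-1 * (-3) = 3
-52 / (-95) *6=3.28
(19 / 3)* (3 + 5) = 152 / 3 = 50.67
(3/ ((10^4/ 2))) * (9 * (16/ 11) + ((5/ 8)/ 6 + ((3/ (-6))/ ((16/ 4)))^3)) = 0.01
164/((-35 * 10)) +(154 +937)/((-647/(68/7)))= -1907754/113225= -16.85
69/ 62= 1.11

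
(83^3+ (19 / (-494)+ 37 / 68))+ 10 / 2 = 505464575 / 884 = 571792.51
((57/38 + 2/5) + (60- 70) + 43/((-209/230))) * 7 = -810803/2090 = -387.94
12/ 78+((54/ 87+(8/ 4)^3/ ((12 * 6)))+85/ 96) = 192295/ 108576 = 1.77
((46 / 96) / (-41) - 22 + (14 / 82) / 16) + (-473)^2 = 220127687 / 984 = 223707.00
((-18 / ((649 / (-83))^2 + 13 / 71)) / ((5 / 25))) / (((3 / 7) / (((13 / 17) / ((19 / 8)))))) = -890196580 / 807360787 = -1.10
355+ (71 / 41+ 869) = 50255 / 41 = 1225.73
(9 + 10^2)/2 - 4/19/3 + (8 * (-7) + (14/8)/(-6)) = -283/152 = -1.86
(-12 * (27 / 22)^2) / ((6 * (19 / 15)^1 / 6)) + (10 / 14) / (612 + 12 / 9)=-84498783 / 5922224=-14.27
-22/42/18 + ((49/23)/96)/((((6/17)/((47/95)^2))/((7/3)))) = 1899817/278980800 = 0.01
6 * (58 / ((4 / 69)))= 6003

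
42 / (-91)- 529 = -6883 / 13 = -529.46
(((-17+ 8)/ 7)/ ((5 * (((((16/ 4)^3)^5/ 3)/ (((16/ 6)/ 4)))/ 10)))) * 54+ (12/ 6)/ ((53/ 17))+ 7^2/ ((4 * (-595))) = 2628082682821/ 4232556052480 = 0.62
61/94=0.65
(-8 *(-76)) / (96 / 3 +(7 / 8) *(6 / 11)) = 26752 / 1429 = 18.72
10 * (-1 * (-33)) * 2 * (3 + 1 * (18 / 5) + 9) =10296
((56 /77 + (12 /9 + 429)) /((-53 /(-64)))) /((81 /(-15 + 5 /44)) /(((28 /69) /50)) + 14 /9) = -156531900 /201144911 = -0.78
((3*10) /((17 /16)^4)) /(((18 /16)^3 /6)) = 671088640 /6765201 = 99.20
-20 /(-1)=20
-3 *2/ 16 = -3/ 8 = -0.38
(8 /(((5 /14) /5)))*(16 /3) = 1792 /3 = 597.33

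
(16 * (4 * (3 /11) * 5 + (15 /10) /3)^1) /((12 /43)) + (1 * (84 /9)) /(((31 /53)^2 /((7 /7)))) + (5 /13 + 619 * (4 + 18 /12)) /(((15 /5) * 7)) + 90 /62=1024034841 /1923922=532.26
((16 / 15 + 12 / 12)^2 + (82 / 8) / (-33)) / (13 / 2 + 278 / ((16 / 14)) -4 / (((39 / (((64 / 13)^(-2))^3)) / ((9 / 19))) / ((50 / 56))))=89589530281115648 / 5649528186283293675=0.02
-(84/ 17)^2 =-7056/ 289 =-24.42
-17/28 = -0.61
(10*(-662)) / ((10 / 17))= -11254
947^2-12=896797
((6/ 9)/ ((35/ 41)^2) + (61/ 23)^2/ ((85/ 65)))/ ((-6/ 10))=-208005241/ 19829565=-10.49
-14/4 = -7/2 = -3.50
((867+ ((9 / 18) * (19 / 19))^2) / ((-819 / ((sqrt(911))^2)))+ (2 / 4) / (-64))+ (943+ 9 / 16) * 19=16963.01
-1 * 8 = -8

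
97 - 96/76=1819/19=95.74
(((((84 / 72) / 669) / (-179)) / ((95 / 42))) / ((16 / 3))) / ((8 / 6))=-147 / 242695360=-0.00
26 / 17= 1.53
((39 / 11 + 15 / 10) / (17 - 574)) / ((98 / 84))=-333 / 42889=-0.01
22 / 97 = 0.23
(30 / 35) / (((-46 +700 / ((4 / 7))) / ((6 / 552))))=1 / 126546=0.00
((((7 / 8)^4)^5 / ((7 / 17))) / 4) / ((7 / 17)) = 470611529796119761 / 4611686018427387904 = 0.10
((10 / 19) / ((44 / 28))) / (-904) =-35 / 94468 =-0.00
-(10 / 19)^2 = -100 / 361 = -0.28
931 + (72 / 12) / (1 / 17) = 1033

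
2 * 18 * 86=3096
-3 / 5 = -0.60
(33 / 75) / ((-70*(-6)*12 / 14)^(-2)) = 57024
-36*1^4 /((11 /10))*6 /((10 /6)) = -1296 /11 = -117.82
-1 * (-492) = 492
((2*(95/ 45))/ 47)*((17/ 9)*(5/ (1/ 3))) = 3230/ 1269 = 2.55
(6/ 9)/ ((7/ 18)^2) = 216/ 49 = 4.41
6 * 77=462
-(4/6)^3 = -8/27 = -0.30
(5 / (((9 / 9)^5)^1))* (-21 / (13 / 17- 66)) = 1785 / 1109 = 1.61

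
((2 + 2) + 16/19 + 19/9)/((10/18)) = 1189/95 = 12.52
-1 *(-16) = 16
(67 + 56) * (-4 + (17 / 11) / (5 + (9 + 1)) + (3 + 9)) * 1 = 54817 / 55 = 996.67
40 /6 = 20 /3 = 6.67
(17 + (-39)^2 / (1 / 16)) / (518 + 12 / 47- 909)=-1144591 / 18365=-62.32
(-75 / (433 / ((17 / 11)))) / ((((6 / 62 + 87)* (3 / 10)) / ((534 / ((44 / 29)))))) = -6800935 / 1886148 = -3.61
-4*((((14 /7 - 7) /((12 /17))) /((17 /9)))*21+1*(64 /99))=30929 /99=312.41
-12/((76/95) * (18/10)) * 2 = -50/3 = -16.67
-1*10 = -10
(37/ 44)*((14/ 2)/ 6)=259/ 264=0.98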